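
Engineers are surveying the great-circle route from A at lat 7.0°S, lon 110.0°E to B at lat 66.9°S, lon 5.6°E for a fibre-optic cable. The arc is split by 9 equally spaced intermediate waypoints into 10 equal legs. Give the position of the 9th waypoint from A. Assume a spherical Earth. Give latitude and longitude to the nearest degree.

≈ lat 68°S, lon 29°E

Write both endpoints as unit vectors p₁, p₂ with components (cos φ cos λ, cos φ sin λ, sin φ).
The central angle between the endpoints is δ = arccos(p₁·p₂) ≈ 1.556 rad (89.1°).
Interpolate at f = 9/10 with slerp weights a = sin((1−f)δ)/sin δ ≈ 0.155, b = sin(fδ)/sin δ ≈ 0.986.
p = a·p₁ + b·p₂ ≈ (0.332, 0.182, -0.925); φ = arcsin(p_z) ≈ -67.73°, λ = atan2(p_y, p_x) ≈ 28.75°.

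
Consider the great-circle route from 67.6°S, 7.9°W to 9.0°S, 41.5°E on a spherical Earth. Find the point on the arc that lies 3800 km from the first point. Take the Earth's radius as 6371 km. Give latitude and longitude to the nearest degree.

Convert each endpoint to a unit vector on the sphere (x = cos φ cos λ, y = cos φ sin λ, z = sin φ).
The central angle between the endpoints is δ = arccos(p₁·p₂) ≈ 1.171 rad (67.1°). The total great-circle distance is δ·R ≈ 1.171 × 6371 ≈ 7458 km, so the target fraction is f = 3800/7458 ≈ 0.510.
Interpolate at f ≈ 0.510 with slerp weights a = sin((1−f)δ)/sin δ ≈ 0.590, b = sin(fδ)/sin δ ≈ 0.610.
p = a·p₁ + b·p₂ ≈ (0.674, 0.368, -0.641); φ = arcsin(p_z) ≈ -39.84°, λ = atan2(p_y, p_x) ≈ 28.66°.

≈ 40°S, 29°E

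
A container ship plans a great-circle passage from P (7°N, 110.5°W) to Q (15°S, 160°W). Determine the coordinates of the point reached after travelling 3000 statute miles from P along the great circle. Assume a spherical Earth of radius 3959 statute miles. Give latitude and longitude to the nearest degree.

Convert each endpoint to a unit vector on the sphere (x = cos φ cos λ, y = cos φ sin λ, z = sin φ).
The central angle between the endpoints is δ = arccos(p₁·p₂) ≈ 0.938 rad (53.8°). The total great-circle distance is δ·R ≈ 0.938 × 3959 ≈ 3715 mi, so the target fraction is f = 3000/3715 ≈ 0.808.
Interpolate at f ≈ 0.808 with slerp weights a = sin((1−f)δ)/sin δ ≈ 0.223, b = sin(fδ)/sin δ ≈ 0.852.
p = a·p₁ + b·p₂ ≈ (-0.851, -0.489, -0.193); φ = arcsin(p_z) ≈ -11.15°, λ = atan2(p_y, p_x) ≈ -150.14°.

≈ (11°S, 150°W)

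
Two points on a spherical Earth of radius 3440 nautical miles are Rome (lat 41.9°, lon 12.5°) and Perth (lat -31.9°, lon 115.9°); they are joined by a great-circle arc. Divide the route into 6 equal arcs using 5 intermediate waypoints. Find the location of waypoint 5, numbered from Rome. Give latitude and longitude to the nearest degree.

≈ lat -20°, lon 98°

From cos δ = sin φ₁ sin φ₂ + cos φ₁ cos φ₂ cos Δλ, the central angle is δ ≈ 2.094 rad (120.0°).
Interpolate at f = 5/6 with slerp weights a = sin((1−f)δ)/sin δ ≈ 0.395, b = sin(fδ)/sin δ ≈ 1.137.
p = a·p₁ + b·p₂ ≈ (-0.135, 0.932, -0.337); φ = arcsin(p_z) ≈ -19.71°, λ = atan2(p_y, p_x) ≈ 98.23°.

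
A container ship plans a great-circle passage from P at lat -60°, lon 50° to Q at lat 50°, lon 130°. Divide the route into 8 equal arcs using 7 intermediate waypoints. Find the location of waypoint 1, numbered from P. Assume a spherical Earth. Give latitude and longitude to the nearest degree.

Convert each endpoint to a unit vector on the sphere (x = cos φ cos λ, y = cos φ sin λ, z = sin φ).
The central angle between the endpoints is δ = arccos(p₁·p₂) ≈ 2.224 rad (127.4°).
Interpolate at f = 1/8 with slerp weights a = sin((1−f)δ)/sin δ ≈ 1.172, b = sin(fδ)/sin δ ≈ 0.346.
p = a·p₁ + b·p₂ ≈ (0.234, 0.619, -0.750); φ = arcsin(p_z) ≈ -48.58°, λ = atan2(p_y, p_x) ≈ 69.31°.

≈ lat -49°, lon 69°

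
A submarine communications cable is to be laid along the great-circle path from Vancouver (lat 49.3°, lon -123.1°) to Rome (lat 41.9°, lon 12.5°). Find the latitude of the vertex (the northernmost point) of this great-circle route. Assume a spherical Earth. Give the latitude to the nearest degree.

≈ 70°

The great circle lies in the plane with unit normal n̂ = (p₁ × p₂)/|p₁ × p₂|.
Here n̂_z ≈ +0.344; the vertex latitude is φ_max = arccos|n̂_z| ≈ 69.9°.
Check via Clairaut: cos φ_max = |cos φ₁| · sin C = cos(49.3°)·sin(31.8°) ≈ 0.344, again giving ≈ 69.9°.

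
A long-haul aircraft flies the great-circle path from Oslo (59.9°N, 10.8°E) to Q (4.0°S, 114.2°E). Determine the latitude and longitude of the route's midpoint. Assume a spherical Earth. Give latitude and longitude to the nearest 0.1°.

≈ (38.3°N, 85.2°E)

Write both endpoints as unit vectors p₁, p₂ with components (cos φ cos λ, cos φ sin λ, sin φ).
The central angle between the endpoints is δ = arccos(p₁·p₂) ≈ 1.748 rad (100.2°).
Interpolate at f = 1/2 with slerp weights a = sin((1−f)δ)/sin δ ≈ 0.779, b = sin(fδ)/sin δ ≈ 0.779.
p = a·p₁ + b·p₂ ≈ (0.065, 0.782, 0.620); φ = arcsin(p_z) ≈ 38.29°, λ = atan2(p_y, p_x) ≈ 85.23°.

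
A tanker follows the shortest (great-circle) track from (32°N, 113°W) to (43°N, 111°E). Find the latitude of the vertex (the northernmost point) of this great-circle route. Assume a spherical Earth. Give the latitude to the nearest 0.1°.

The great circle lies in the plane with unit normal n̂ = (p₁ × p₂)/|p₁ × p₂|.
Here n̂_z ≈ -0.432; the vertex latitude is φ_max = arccos|n̂_z| ≈ 64.4°.

≈ 64.4°N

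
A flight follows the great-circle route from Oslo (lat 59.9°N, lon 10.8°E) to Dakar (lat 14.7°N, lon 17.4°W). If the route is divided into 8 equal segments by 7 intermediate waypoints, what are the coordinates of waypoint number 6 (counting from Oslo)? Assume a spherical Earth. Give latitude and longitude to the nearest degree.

Convert each endpoint to a unit vector on the sphere (x = cos φ cos λ, y = cos φ sin λ, z = sin φ).
The central angle between the endpoints is δ = arccos(p₁·p₂) ≈ 0.867 rad (49.7°).
Interpolate at f = 6/8 with slerp weights a = sin((1−f)δ)/sin δ ≈ 0.282, b = sin(fδ)/sin δ ≈ 0.794.
p = a·p₁ + b·p₂ ≈ (0.872, -0.203, 0.446); φ = arcsin(p_z) ≈ 26.46°, λ = atan2(p_y, p_x) ≈ -13.12°.

≈ lat 26°N, lon 13°W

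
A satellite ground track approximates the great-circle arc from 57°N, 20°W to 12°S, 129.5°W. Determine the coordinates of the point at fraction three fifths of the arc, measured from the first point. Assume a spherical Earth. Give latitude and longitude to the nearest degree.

≈ 25°N, 105°W

Convert each endpoint to a unit vector on the sphere (x = cos φ cos λ, y = cos φ sin λ, z = sin φ).
The central angle between the endpoints is δ = arccos(p₁·p₂) ≈ 1.931 rad (110.6°).
Interpolate at f = 3/5 with slerp weights a = sin((1−f)δ)/sin δ ≈ 0.746, b = sin(fδ)/sin δ ≈ 0.979.
p = a·p₁ + b·p₂ ≈ (-0.227, -0.878, 0.422); φ = arcsin(p_z) ≈ 24.94°, λ = atan2(p_y, p_x) ≈ -104.53°.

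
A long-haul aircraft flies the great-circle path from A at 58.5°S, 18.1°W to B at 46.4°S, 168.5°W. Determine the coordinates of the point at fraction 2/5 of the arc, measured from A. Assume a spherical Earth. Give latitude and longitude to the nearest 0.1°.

≈ 79.2°S, 85.4°W

From cos δ = sin φ₁ sin φ₂ + cos φ₁ cos φ₂ cos Δλ, the central angle is δ ≈ 1.262 rad (72.3°).
Interpolate at f = 2/5 with slerp weights a = sin((1−f)δ)/sin δ ≈ 0.721, b = sin(fδ)/sin δ ≈ 0.508.
p = a·p₁ + b·p₂ ≈ (0.015, -0.187, -0.982); φ = arcsin(p_z) ≈ -79.20°, λ = atan2(p_y, p_x) ≈ -85.40°.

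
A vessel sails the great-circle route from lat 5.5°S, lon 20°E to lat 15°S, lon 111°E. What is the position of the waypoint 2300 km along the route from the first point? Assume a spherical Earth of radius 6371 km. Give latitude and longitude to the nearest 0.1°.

Write both endpoints as unit vectors p₁, p₂ with components (cos φ cos λ, cos φ sin λ, sin φ).
The central angle between the endpoints is δ = arccos(p₁·p₂) ≈ 1.563 rad (89.5°). The total great-circle distance is δ·R ≈ 1.563 × 6371 ≈ 9956 km, so the target fraction is f = 2300/9956 ≈ 0.231.
Interpolate at f ≈ 0.231 with slerp weights a = sin((1−f)δ)/sin δ ≈ 0.933, b = sin(fδ)/sin δ ≈ 0.353.
p = a·p₁ + b·p₂ ≈ (0.750, 0.636, -0.181); φ = arcsin(p_z) ≈ -10.42°, λ = atan2(p_y, p_x) ≈ 40.30°.

≈ lat 10.4°S, lon 40.3°E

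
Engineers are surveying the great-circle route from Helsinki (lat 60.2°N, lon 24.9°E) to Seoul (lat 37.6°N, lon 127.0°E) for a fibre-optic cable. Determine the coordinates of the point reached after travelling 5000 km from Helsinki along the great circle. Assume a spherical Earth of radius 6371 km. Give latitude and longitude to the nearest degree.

≈ lat 52°N, lon 111°E

Convert each endpoint to a unit vector on the sphere (x = cos φ cos λ, y = cos φ sin λ, z = sin φ).
The central angle between the endpoints is δ = arccos(p₁·p₂) ≈ 1.107 rad (63.5°). The total great-circle distance is δ·R ≈ 1.107 × 6371 ≈ 7056 km, so the target fraction is f = 5000/7056 ≈ 0.709.
Interpolate at f ≈ 0.709 with slerp weights a = sin((1−f)δ)/sin δ ≈ 0.354, b = sin(fδ)/sin δ ≈ 0.790.
p = a·p₁ + b·p₂ ≈ (-0.217, 0.574, 0.790); φ = arcsin(p_z) ≈ 52.15°, λ = atan2(p_y, p_x) ≈ 110.70°.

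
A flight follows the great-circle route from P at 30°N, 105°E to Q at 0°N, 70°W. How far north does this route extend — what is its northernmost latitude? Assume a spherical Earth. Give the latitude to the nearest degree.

≈ 81°N

The great circle lies in the plane with unit normal n̂ = (p₁ × p₂)/|p₁ × p₂|.
Here n̂_z ≈ -0.149; the vertex latitude is φ_max = arccos|n̂_z| ≈ 81.4°.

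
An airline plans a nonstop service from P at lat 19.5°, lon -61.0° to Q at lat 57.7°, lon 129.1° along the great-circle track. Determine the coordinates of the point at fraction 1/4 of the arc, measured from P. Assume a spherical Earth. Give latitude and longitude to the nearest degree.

≈ lat 45°, lon -64°

The haversine formula gives a central angle δ ≈ 1.786 rad (102.3°) between the endpoints.
Interpolate at f = 1/4 with slerp weights a = sin((1−f)δ)/sin δ ≈ 0.996, b = sin(fδ)/sin δ ≈ 0.442.
p = a·p₁ + b·p₂ ≈ (0.306, -0.638, 0.706); φ = arcsin(p_z) ≈ 44.93°, λ = atan2(p_y, p_x) ≈ -64.35°.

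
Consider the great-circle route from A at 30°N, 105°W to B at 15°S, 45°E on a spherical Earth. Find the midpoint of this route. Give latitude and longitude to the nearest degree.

≈ 26°N, 18°W

Convert each endpoint to a unit vector on the sphere (x = cos φ cos λ, y = cos φ sin λ, z = sin φ).
The central angle between the endpoints is δ = arccos(p₁·p₂) ≈ 2.594 rad (148.6°).
Interpolate at f = 1/2 with slerp weights a = sin((1−f)δ)/sin δ ≈ 1.850, b = sin(fδ)/sin δ ≈ 1.850.
p = a·p₁ + b·p₂ ≈ (0.849, -0.284, 0.446); φ = arcsin(p_z) ≈ 26.49°, λ = atan2(p_y, p_x) ≈ -18.50°.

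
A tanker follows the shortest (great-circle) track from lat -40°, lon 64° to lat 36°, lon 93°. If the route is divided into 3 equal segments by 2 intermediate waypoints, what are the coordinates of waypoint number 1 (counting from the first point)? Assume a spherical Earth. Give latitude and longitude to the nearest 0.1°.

≈ lat -14.8°, lon 74.7°

From cos δ = sin φ₁ sin φ₂ + cos φ₁ cos φ₂ cos Δλ, the central angle is δ ≈ 1.406 rad (80.5°).
Interpolate at f = 1/3 with slerp weights a = sin((1−f)δ)/sin δ ≈ 0.817, b = sin(fδ)/sin δ ≈ 0.458.
p = a·p₁ + b·p₂ ≈ (0.255, 0.932, -0.256); φ = arcsin(p_z) ≈ -14.84°, λ = atan2(p_y, p_x) ≈ 74.71°.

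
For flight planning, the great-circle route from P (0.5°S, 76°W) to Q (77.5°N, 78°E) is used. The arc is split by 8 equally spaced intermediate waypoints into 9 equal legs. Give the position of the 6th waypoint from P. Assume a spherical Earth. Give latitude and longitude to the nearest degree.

Write both endpoints as unit vectors p₁, p₂ with components (cos φ cos λ, cos φ sin λ, sin φ).
The central angle between the endpoints is δ = arccos(p₁·p₂) ≈ 1.775 rad (101.7°).
Interpolate at f = 6/9 with slerp weights a = sin((1−f)δ)/sin δ ≈ 0.570, b = sin(fδ)/sin δ ≈ 0.946.
p = a·p₁ + b·p₂ ≈ (0.180, -0.353, 0.918); φ = arcsin(p_z) ≈ 66.67°, λ = atan2(p_y, p_x) ≈ -62.90°.

≈ (67°N, 63°W)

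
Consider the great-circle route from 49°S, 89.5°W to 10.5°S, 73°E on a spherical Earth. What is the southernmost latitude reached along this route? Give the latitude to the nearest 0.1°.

≈ 77.2°S

The great circle lies in the plane with unit normal n̂ = (p₁ × p₂)/|p₁ × p₂|.
Here n̂_z ≈ +0.221; the vertex latitude is φ_max = arccos|n̂_z| ≈ 77.2°.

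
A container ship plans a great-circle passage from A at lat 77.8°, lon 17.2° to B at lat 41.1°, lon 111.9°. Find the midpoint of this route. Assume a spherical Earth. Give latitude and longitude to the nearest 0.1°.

Convert each endpoint to a unit vector on the sphere (x = cos φ cos λ, y = cos φ sin λ, z = sin φ).
The central angle between the endpoints is δ = arccos(p₁·p₂) ≈ 0.890 rad (51.0°).
Interpolate at f = 1/2 with slerp weights a = sin((1−f)δ)/sin δ ≈ 0.554, b = sin(fδ)/sin δ ≈ 0.554.
p = a·p₁ + b·p₂ ≈ (-0.044, 0.422, 0.906); φ = arcsin(p_z) ≈ 64.90°, λ = atan2(p_y, p_x) ≈ 95.94°.

≈ lat 64.9°, lon 95.9°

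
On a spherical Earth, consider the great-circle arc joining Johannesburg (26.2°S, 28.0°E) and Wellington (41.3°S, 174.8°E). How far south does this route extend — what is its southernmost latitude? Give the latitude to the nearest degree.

≈ 67°S

The great circle lies in the plane with unit normal n̂ = (p₁ × p₂)/|p₁ × p₂|.
Here n̂_z ≈ +0.384; the vertex latitude is φ_max = arccos|n̂_z| ≈ 67.4°.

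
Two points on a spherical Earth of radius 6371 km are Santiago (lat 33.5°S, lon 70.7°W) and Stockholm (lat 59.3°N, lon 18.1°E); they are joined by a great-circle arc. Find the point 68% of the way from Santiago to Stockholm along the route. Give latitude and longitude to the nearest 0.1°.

≈ lat 35.2°N, lon 26.7°W

The haversine formula gives a central angle δ ≈ 2.055 rad (117.8°) between the endpoints.
Interpolate at f = 0.68 with slerp weights a = sin((1−f)δ)/sin δ ≈ 0.691, b = sin(fδ)/sin δ ≈ 1.113.
p = a·p₁ + b·p₂ ≈ (0.731, -0.367, 0.576); φ = arcsin(p_z) ≈ 35.16°, λ = atan2(p_y, p_x) ≈ -26.68°.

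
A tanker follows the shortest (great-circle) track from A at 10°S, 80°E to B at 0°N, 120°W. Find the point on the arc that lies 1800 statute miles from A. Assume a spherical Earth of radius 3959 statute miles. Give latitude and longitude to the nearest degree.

≈ 20°S, 105°E

Convert each endpoint to a unit vector on the sphere (x = cos φ cos λ, y = cos φ sin λ, z = sin φ).
The central angle between the endpoints is δ = arccos(p₁·p₂) ≈ 2.753 rad (157.7°). The total great-circle distance is δ·R ≈ 2.753 × 3959 ≈ 10899 mi, so the target fraction is f = 1800/10899 ≈ 0.165.
Interpolate at f ≈ 0.165 with slerp weights a = sin((1−f)δ)/sin δ ≈ 1.971, b = sin(fδ)/sin δ ≈ 1.159.
p = a·p₁ + b·p₂ ≈ (-0.242, 0.908, -0.342); φ = arcsin(p_z) ≈ -20.01°, λ = atan2(p_y, p_x) ≈ 104.95°.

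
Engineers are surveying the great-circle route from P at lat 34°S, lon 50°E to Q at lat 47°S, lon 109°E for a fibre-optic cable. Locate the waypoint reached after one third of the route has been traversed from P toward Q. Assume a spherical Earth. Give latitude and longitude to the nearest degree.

≈ lat 42°S, lon 67°E

Write both endpoints as unit vectors p₁, p₂ with components (cos φ cos λ, cos φ sin λ, sin φ).
The central angle between the endpoints is δ = arccos(p₁·p₂) ≈ 0.795 rad (45.6°).
Interpolate at f = 1/3 with slerp weights a = sin((1−f)δ)/sin δ ≈ 0.708, b = sin(fδ)/sin δ ≈ 0.367.
p = a·p₁ + b·p₂ ≈ (0.296, 0.686, -0.664); φ = arcsin(p_z) ≈ -41.63°, λ = atan2(p_y, p_x) ≈ 66.68°.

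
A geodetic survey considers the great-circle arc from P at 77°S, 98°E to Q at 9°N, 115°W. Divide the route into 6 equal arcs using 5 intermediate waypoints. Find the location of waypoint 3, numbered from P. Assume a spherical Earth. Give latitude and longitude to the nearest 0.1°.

The haversine formula gives a central angle δ ≈ 1.916 rad (109.8°) between the endpoints.
Interpolate at f = 3/6 with slerp weights a = sin((1−f)δ)/sin δ ≈ 0.870, b = sin(fδ)/sin δ ≈ 0.870.
p = a·p₁ + b·p₂ ≈ (-0.390, -0.585, -0.711); φ = arcsin(p_z) ≈ -45.34°, λ = atan2(p_y, p_x) ≈ -123.72°.

≈ 45.3°S, 123.7°W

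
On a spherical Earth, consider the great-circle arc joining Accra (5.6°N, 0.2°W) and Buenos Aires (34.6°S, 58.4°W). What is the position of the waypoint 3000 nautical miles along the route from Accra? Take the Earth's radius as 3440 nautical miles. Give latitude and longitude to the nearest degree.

≈ 26°S, 40°W

The haversine formula gives a central angle δ ≈ 1.185 rad (67.9°) between the endpoints. The total great-circle distance is δ·R ≈ 1.185 × 3440 ≈ 4076 nmi, so the target fraction is f = 3000/4076 ≈ 0.736.
Interpolate at f ≈ 0.736 with slerp weights a = sin((1−f)δ)/sin δ ≈ 0.332, b = sin(fδ)/sin δ ≈ 0.826.
p = a·p₁ + b·p₂ ≈ (0.687, -0.581, -0.437); φ = arcsin(p_z) ≈ -25.90°, λ = atan2(p_y, p_x) ≈ -40.19°.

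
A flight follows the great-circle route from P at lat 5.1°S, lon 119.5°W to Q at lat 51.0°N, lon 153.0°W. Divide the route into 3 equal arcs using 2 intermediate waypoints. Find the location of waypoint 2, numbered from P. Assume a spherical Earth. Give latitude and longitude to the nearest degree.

≈ lat 33°N, lon 138°W

From cos δ = sin φ₁ sin φ₂ + cos φ₁ cos φ₂ cos Δλ, the central angle is δ ≈ 1.100 rad (63.0°).
Interpolate at f = 2/3 with slerp weights a = sin((1−f)δ)/sin δ ≈ 0.402, b = sin(fδ)/sin δ ≈ 0.751.
p = a·p₁ + b·p₂ ≈ (-0.618, -0.563, 0.548); φ = arcsin(p_z) ≈ 33.22°, λ = atan2(p_y, p_x) ≈ -137.67°.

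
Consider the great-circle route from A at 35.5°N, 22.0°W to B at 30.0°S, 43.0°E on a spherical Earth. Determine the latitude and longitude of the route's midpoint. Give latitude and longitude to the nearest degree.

≈ 3°N, 12°E

Write both endpoints as unit vectors p₁, p₂ with components (cos φ cos λ, cos φ sin λ, sin φ).
The central angle between the endpoints is δ = arccos(p₁·p₂) ≈ 1.563 rad (89.6°).
Interpolate at f = 1/2 with slerp weights a = sin((1−f)δ)/sin δ ≈ 0.704, b = sin(fδ)/sin δ ≈ 0.704.
p = a·p₁ + b·p₂ ≈ (0.978, 0.201, 0.057); φ = arcsin(p_z) ≈ 3.26°, λ = atan2(p_y, p_x) ≈ 11.63°.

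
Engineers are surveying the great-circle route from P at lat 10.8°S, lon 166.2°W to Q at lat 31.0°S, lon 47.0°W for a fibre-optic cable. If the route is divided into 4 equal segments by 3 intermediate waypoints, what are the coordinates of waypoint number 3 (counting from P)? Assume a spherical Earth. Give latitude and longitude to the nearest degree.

≈ lat 39°S, lon 79°W

Write both endpoints as unit vectors p₁, p₂ with components (cos φ cos λ, cos φ sin λ, sin φ).
The central angle between the endpoints is δ = arccos(p₁·p₂) ≈ 1.890 rad (108.3°).
Interpolate at f = 3/4 with slerp weights a = sin((1−f)δ)/sin δ ≈ 0.480, b = sin(fδ)/sin δ ≈ 1.041.
p = a·p₁ + b·p₂ ≈ (0.151, -0.765, -0.626); φ = arcsin(p_z) ≈ -38.76°, λ = atan2(p_y, p_x) ≈ -78.82°.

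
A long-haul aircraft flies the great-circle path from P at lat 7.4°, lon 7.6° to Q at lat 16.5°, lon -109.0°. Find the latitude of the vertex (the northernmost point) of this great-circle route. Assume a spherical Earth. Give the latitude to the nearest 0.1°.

The great circle lies in the plane with unit normal n̂ = (p₁ × p₂)/|p₁ × p₂|.
Here n̂_z ≈ -0.923; the vertex latitude is φ_max = arccos|n̂_z| ≈ 22.6°.
Check via Clairaut: cos φ_max = |cos φ₁| · sin C = cos(7.4°)·sin(68.5°) ≈ 0.923, again giving ≈ 22.6°.

≈ 22.6°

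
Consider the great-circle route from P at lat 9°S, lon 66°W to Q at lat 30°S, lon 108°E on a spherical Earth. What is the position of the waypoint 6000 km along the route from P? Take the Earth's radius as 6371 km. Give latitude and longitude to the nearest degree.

≈ lat 62°S, lon 52°W

Convert each endpoint to a unit vector on the sphere (x = cos φ cos λ, y = cos φ sin λ, z = sin φ).
The central angle between the endpoints is δ = arccos(p₁·p₂) ≈ 2.454 rad (140.6°). The total great-circle distance is δ·R ≈ 2.454 × 6371 ≈ 15631 km, so the target fraction is f = 6000/15631 ≈ 0.384.
Interpolate at f ≈ 0.384 with slerp weights a = sin((1−f)δ)/sin δ ≈ 1.572, b = sin(fδ)/sin δ ≈ 1.273.
p = a·p₁ + b·p₂ ≈ (0.291, -0.370, -0.883); φ = arcsin(p_z) ≈ -61.95°, λ = atan2(p_y, p_x) ≈ -51.81°.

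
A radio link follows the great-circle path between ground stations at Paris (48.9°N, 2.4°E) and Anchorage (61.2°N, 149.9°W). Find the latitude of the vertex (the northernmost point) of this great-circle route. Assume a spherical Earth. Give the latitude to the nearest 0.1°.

The great circle lies in the plane with unit normal n̂ = (p₁ × p₂)/|p₁ × p₂|.
Here n̂_z ≈ -0.159; the vertex latitude is φ_max = arccos|n̂_z| ≈ 80.8°.
Check via Clairaut: cos φ_max = |cos φ₁| · sin C = cos(48.9°)·sin(14.0°) ≈ 0.159, again giving ≈ 80.8°.

≈ 80.8°N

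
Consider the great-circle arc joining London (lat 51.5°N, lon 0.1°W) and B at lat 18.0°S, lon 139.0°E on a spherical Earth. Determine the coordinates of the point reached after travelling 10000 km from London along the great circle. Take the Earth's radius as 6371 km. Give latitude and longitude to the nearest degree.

≈ lat 19°N, lon 115°E

The haversine formula gives a central angle δ ≈ 2.331 rad (133.6°) between the endpoints. The total great-circle distance is δ·R ≈ 2.331 × 6371 ≈ 14853 km, so the target fraction is f = 10000/14853 ≈ 0.673.
Interpolate at f ≈ 0.673 with slerp weights a = sin((1−f)δ)/sin δ ≈ 0.953, b = sin(fδ)/sin δ ≈ 1.380.
p = a·p₁ + b·p₂ ≈ (-0.398, 0.860, 0.319); φ = arcsin(p_z) ≈ 18.61°, λ = atan2(p_y, p_x) ≈ 114.81°.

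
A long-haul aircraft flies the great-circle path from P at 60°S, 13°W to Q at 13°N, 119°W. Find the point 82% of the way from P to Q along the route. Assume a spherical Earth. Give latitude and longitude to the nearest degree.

≈ 4°S, 109°W

Convert each endpoint to a unit vector on the sphere (x = cos φ cos λ, y = cos φ sin λ, z = sin φ).
The central angle between the endpoints is δ = arccos(p₁·p₂) ≈ 1.906 rad (109.2°).
Interpolate at f = 0.82 with slerp weights a = sin((1−f)δ)/sin δ ≈ 0.356, b = sin(fδ)/sin δ ≈ 1.059.
p = a·p₁ + b·p₂ ≈ (-0.327, -0.943, -0.070); φ = arcsin(p_z) ≈ -4.03°, λ = atan2(p_y, p_x) ≈ -109.12°.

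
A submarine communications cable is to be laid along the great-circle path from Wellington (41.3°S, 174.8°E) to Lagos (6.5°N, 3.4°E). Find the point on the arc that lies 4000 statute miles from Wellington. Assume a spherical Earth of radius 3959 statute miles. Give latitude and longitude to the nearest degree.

Convert each endpoint to a unit vector on the sphere (x = cos φ cos λ, y = cos φ sin λ, z = sin φ).
The central angle between the endpoints is δ = arccos(p₁·p₂) ≈ 2.520 rad (144.4°). The total great-circle distance is δ·R ≈ 2.520 × 3959 ≈ 9975 mi, so the target fraction is f = 4000/9975 ≈ 0.401.
Interpolate at f ≈ 0.401 with slerp weights a = sin((1−f)δ)/sin δ ≈ 1.713, b = sin(fδ)/sin δ ≈ 1.454.
p = a·p₁ + b·p₂ ≈ (0.160, 0.202, -0.966); φ = arcsin(p_z) ≈ -75.04°, λ = atan2(p_y, p_x) ≈ 51.63°.

≈ (75°S, 52°E)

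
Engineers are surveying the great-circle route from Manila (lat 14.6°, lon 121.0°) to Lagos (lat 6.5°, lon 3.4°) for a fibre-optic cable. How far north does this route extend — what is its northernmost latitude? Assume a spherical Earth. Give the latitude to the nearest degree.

≈ 20°

The great circle lies in the plane with unit normal n̂ = (p₁ × p₂)/|p₁ × p₂|.
Here n̂_z ≈ -0.937; the vertex latitude is φ_max = arccos|n̂_z| ≈ 20.4°.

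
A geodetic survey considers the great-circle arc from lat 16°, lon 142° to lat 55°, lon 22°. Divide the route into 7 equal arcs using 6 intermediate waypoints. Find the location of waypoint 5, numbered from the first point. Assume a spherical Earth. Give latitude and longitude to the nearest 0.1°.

≈ lat 61.0°, lon 72.1°

Write both endpoints as unit vectors p₁, p₂ with components (cos φ cos λ, cos φ sin λ, sin φ).
The central angle between the endpoints is δ = arccos(p₁·p₂) ≈ 1.621 rad (92.9°).
Interpolate at f = 5/7 with slerp weights a = sin((1−f)δ)/sin δ ≈ 0.447, b = sin(fδ)/sin δ ≈ 0.917.
p = a·p₁ + b·p₂ ≈ (0.149, 0.462, 0.874); φ = arcsin(p_z) ≈ 60.98°, λ = atan2(p_y, p_x) ≈ 72.13°.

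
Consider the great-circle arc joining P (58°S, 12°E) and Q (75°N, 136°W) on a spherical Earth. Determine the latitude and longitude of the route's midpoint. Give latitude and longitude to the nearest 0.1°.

Convert each endpoint to a unit vector on the sphere (x = cos φ cos λ, y = cos φ sin λ, z = sin φ).
The central angle between the endpoints is δ = arccos(p₁·p₂) ≈ 2.780 rad (159.3°).
Interpolate at f = 1/2 with slerp weights a = sin((1−f)δ)/sin δ ≈ 2.783, b = sin(fδ)/sin δ ≈ 2.783.
p = a·p₁ + b·p₂ ≈ (0.925, -0.194, 0.328); φ = arcsin(p_z) ≈ 19.15°, λ = atan2(p_y, p_x) ≈ -11.84°.

≈ (19.2°N, 11.8°W)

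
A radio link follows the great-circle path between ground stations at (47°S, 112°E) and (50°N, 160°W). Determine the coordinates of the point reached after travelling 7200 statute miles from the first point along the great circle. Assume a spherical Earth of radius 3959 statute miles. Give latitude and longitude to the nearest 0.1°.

≈ (37.2°N, 179.2°W)

The haversine formula gives a central angle δ ≈ 2.147 rad (123.0°) between the endpoints. The total great-circle distance is δ·R ≈ 2.147 × 3959 ≈ 8500 mi, so the target fraction is f = 7200/8500 ≈ 0.847.
Interpolate at f ≈ 0.847 with slerp weights a = sin((1−f)δ)/sin δ ≈ 0.385, b = sin(fδ)/sin δ ≈ 1.156.
p = a·p₁ + b·p₂ ≈ (-0.797, -0.011, 0.604); φ = arcsin(p_z) ≈ 37.18°, λ = atan2(p_y, p_x) ≈ -179.22°.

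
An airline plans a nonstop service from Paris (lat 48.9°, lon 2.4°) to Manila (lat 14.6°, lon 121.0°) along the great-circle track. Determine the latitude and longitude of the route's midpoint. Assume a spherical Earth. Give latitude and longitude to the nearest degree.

≈ lat 49°, lon 80°

Write both endpoints as unit vectors p₁, p₂ with components (cos φ cos λ, cos φ sin λ, sin φ).
The central angle between the endpoints is δ = arccos(p₁·p₂) ≈ 1.686 rad (96.6°).
Interpolate at f = 1/2 with slerp weights a = sin((1−f)δ)/sin δ ≈ 0.751, b = sin(fδ)/sin δ ≈ 0.751.
p = a·p₁ + b·p₂ ≈ (0.119, 0.644, 0.756); φ = arcsin(p_z) ≈ 49.09°, λ = atan2(p_y, p_x) ≈ 79.53°.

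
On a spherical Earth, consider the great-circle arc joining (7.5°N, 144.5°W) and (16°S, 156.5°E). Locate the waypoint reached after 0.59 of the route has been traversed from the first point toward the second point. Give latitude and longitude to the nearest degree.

Write both endpoints as unit vectors p₁, p₂ with components (cos φ cos λ, cos φ sin λ, sin φ).
The central angle between the endpoints is δ = arccos(p₁·p₂) ≈ 1.099 rad (62.9°).
Interpolate at f = 0.59 with slerp weights a = sin((1−f)δ)/sin δ ≈ 0.489, b = sin(fδ)/sin δ ≈ 0.678.
p = a·p₁ + b·p₂ ≈ (-0.992, -0.022, -0.123); φ = arcsin(p_z) ≈ -7.07°, λ = atan2(p_y, p_x) ≈ -178.75°.

≈ (7°S, 179°W)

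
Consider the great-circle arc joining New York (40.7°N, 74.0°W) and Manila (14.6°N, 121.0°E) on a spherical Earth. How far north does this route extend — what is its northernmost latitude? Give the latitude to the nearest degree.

The great circle lies in the plane with unit normal n̂ = (p₁ × p₂)/|p₁ × p₂|.
Here n̂_z ≈ -0.226; the vertex latitude is φ_max = arccos|n̂_z| ≈ 76.9°.

≈ 77°N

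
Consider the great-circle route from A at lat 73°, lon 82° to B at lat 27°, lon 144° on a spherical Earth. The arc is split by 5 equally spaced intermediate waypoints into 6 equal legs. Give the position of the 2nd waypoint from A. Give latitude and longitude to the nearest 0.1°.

Write both endpoints as unit vectors p₁, p₂ with components (cos φ cos λ, cos φ sin λ, sin φ).
The central angle between the endpoints is δ = arccos(p₁·p₂) ≈ 0.981 rad (56.2°).
Interpolate at f = 2/6 with slerp weights a = sin((1−f)δ)/sin δ ≈ 0.732, b = sin(fδ)/sin δ ≈ 0.386.
p = a·p₁ + b·p₂ ≈ (-0.249, 0.414, 0.875); φ = arcsin(p_z) ≈ 61.10°, λ = atan2(p_y, p_x) ≈ 120.98°.

≈ lat 61.1°, lon 121.0°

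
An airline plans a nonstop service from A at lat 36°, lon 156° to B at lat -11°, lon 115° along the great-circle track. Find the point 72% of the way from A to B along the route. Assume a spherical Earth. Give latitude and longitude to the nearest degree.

≈ lat 3°, lon 125°

Convert each endpoint to a unit vector on the sphere (x = cos φ cos λ, y = cos φ sin λ, z = sin φ).
The central angle between the endpoints is δ = arccos(p₁·p₂) ≈ 1.062 rad (60.8°).
Interpolate at f = 0.72 with slerp weights a = sin((1−f)δ)/sin δ ≈ 0.335, b = sin(fδ)/sin δ ≈ 0.793.
p = a·p₁ + b·p₂ ≈ (-0.577, 0.816, 0.046); φ = arcsin(p_z) ≈ 2.63°, λ = atan2(p_y, p_x) ≈ 125.27°.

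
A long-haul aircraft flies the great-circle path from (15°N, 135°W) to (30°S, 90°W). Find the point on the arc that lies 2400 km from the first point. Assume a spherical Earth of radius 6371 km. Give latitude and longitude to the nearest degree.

Write both endpoints as unit vectors p₁, p₂ with components (cos φ cos λ, cos φ sin λ, sin φ).
The central angle between the endpoints is δ = arccos(p₁·p₂) ≈ 1.090 rad (62.5°). The total great-circle distance is δ·R ≈ 1.090 × 6371 ≈ 6947 km, so the target fraction is f = 2400/6947 ≈ 0.345.
Interpolate at f ≈ 0.345 with slerp weights a = sin((1−f)δ)/sin δ ≈ 0.738, b = sin(fδ)/sin δ ≈ 0.415.
p = a·p₁ + b·p₂ ≈ (-0.504, -0.863, -0.016); φ = arcsin(p_z) ≈ -0.94°, λ = atan2(p_y, p_x) ≈ -120.28°.

≈ (1°S, 120°W)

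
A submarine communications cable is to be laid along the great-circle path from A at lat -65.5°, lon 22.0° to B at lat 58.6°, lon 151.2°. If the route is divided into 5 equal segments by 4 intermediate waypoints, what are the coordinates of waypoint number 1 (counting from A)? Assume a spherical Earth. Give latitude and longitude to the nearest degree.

Convert each endpoint to a unit vector on the sphere (x = cos φ cos λ, y = cos φ sin λ, z = sin φ).
The central angle between the endpoints is δ = arccos(p₁·p₂) ≈ 2.722 rad (156.0°).
Interpolate at f = 1/5 with slerp weights a = sin((1−f)δ)/sin δ ≈ 2.016, b = sin(fδ)/sin δ ≈ 1.271.
p = a·p₁ + b·p₂ ≈ (0.195, 0.632, -0.750); φ = arcsin(p_z) ≈ -48.57°, λ = atan2(p_y, p_x) ≈ 72.87°.

≈ lat -49°, lon 73°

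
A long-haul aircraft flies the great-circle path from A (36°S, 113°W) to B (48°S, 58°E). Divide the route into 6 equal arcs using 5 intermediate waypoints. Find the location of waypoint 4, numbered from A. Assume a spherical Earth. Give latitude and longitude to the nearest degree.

Write both endpoints as unit vectors p₁, p₂ with components (cos φ cos λ, cos φ sin λ, sin φ).
The central angle between the endpoints is δ = arccos(p₁·p₂) ≈ 1.669 rad (95.6°).
Interpolate at f = 4/6 with slerp weights a = sin((1−f)δ)/sin δ ≈ 0.531, b = sin(fδ)/sin δ ≈ 0.901.
p = a·p₁ + b·p₂ ≈ (0.152, 0.116, -0.982); φ = arcsin(p_z) ≈ -78.98°, λ = atan2(p_y, p_x) ≈ 37.44°.

≈ (79°S, 37°E)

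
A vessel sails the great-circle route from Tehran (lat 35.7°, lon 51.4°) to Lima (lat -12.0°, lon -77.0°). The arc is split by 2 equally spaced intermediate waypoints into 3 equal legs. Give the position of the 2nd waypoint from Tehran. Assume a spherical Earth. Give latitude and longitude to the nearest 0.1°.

Write both endpoints as unit vectors p₁, p₂ with components (cos φ cos λ, cos φ sin λ, sin φ).
The central angle between the endpoints is δ = arccos(p₁·p₂) ≈ 2.233 rad (127.9°).
Interpolate at f = 2/3 with slerp weights a = sin((1−f)δ)/sin δ ≈ 0.859, b = sin(fδ)/sin δ ≈ 1.264.
p = a·p₁ + b·p₂ ≈ (0.713, -0.659, 0.238); φ = arcsin(p_z) ≈ 13.80°, λ = atan2(p_y, p_x) ≈ -42.75°.

≈ lat 13.8°, lon -42.7°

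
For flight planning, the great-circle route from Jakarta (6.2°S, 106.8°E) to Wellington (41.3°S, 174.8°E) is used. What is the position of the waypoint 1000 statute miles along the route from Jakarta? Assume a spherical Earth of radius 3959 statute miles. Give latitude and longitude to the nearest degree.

From cos δ = sin φ₁ sin φ₂ + cos φ₁ cos φ₂ cos Δλ, the central angle is δ ≈ 1.212 rad (69.4°). The total great-circle distance is δ·R ≈ 1.212 × 3959 ≈ 4799 mi, so the target fraction is f = 1000/4799 ≈ 0.208.
Interpolate at f ≈ 0.208 with slerp weights a = sin((1−f)δ)/sin δ ≈ 0.875, b = sin(fδ)/sin δ ≈ 0.267.
p = a·p₁ + b·p₂ ≈ (-0.451, 0.851, -0.271); φ = arcsin(p_z) ≈ -15.70°, λ = atan2(p_y, p_x) ≈ 117.93°.

≈ (16°S, 118°E)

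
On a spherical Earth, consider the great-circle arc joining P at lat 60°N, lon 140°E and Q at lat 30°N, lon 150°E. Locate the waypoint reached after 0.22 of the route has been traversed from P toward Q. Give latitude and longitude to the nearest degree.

≈ lat 53°N, lon 143°E

From cos δ = sin φ₁ sin φ₂ + cos φ₁ cos φ₂ cos Δλ, the central angle is δ ≈ 0.537 rad (30.7°).
Interpolate at f = 0.22 with slerp weights a = sin((1−f)δ)/sin δ ≈ 0.795, b = sin(fδ)/sin δ ≈ 0.230.
p = a·p₁ + b·p₂ ≈ (-0.477, 0.355, 0.804); φ = arcsin(p_z) ≈ 53.49°, λ = atan2(p_y, p_x) ≈ 143.34°.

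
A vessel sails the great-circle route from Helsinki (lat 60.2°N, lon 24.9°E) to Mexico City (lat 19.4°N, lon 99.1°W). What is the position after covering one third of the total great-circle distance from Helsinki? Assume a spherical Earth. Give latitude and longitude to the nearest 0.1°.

≈ lat 65.2°N, lon 41.7°W

Write both endpoints as unit vectors p₁, p₂ with components (cos φ cos λ, cos φ sin λ, sin φ).
The central angle between the endpoints is δ = arccos(p₁·p₂) ≈ 1.545 rad (88.5°).
Interpolate at f = 1/3 with slerp weights a = sin((1−f)δ)/sin δ ≈ 0.857, b = sin(fδ)/sin δ ≈ 0.493.
p = a·p₁ + b·p₂ ≈ (0.313, -0.279, 0.908); φ = arcsin(p_z) ≈ 65.19°, λ = atan2(p_y, p_x) ≈ -41.75°.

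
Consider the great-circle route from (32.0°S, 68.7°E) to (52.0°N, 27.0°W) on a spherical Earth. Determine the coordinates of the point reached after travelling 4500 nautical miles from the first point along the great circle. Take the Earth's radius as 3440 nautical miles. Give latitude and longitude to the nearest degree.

≈ (27°N, 20°E)

From cos δ = sin φ₁ sin φ₂ + cos φ₁ cos φ₂ cos Δλ, the central angle is δ ≈ 2.059 rad (118.0°). The total great-circle distance is δ·R ≈ 2.059 × 3440 ≈ 7085 nmi, so the target fraction is f = 4500/7085 ≈ 0.635.
Interpolate at f ≈ 0.635 with slerp weights a = sin((1−f)δ)/sin δ ≈ 0.773, b = sin(fδ)/sin δ ≈ 1.094.
p = a·p₁ + b·p₂ ≈ (0.838, 0.305, 0.452); φ = arcsin(p_z) ≈ 26.88°, λ = atan2(p_y, p_x) ≈ 20.00°.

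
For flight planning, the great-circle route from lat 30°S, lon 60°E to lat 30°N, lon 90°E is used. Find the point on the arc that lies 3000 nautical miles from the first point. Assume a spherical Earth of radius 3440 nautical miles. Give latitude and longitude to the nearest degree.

The haversine formula gives a central angle δ ≈ 1.160 rad (66.5°) between the endpoints. The total great-circle distance is δ·R ≈ 1.160 × 3440 ≈ 3990 nmi, so the target fraction is f = 3000/3990 ≈ 0.752.
Interpolate at f ≈ 0.752 with slerp weights a = sin((1−f)δ)/sin δ ≈ 0.310, b = sin(fδ)/sin δ ≈ 0.835.
p = a·p₁ + b·p₂ ≈ (0.134, 0.955, 0.263); φ = arcsin(p_z) ≈ 15.24°, λ = atan2(p_y, p_x) ≈ 82.01°.

≈ lat 15°N, lon 82°E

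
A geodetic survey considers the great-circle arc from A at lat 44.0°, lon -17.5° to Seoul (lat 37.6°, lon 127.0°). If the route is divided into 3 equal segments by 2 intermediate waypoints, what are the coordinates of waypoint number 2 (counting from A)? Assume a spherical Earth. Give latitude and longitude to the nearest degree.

≈ lat 63°, lon 99°

From cos δ = sin φ₁ sin φ₂ + cos φ₁ cos φ₂ cos Δλ, the central angle is δ ≈ 1.611 rad (92.3°).
Interpolate at f = 2/3 with slerp weights a = sin((1−f)δ)/sin δ ≈ 0.512, b = sin(fδ)/sin δ ≈ 0.880.
p = a·p₁ + b·p₂ ≈ (-0.068, 0.446, 0.892); φ = arcsin(p_z) ≈ 63.18°, λ = atan2(p_y, p_x) ≈ 98.70°.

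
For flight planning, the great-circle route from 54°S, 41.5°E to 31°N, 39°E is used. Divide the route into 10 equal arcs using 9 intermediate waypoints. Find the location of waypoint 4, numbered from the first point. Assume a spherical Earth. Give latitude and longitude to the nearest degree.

≈ 20°S, 40°E

Convert each endpoint to a unit vector on the sphere (x = cos φ cos λ, y = cos φ sin λ, z = sin φ).
The central angle between the endpoints is δ = arccos(p₁·p₂) ≈ 1.484 rad (85.0°).
Interpolate at f = 4/10 with slerp weights a = sin((1−f)δ)/sin δ ≈ 0.780, b = sin(fδ)/sin δ ≈ 0.561.
p = a·p₁ + b·p₂ ≈ (0.718, 0.607, -0.342); φ = arcsin(p_z) ≈ -20.00°, λ = atan2(p_y, p_x) ≈ 40.22°.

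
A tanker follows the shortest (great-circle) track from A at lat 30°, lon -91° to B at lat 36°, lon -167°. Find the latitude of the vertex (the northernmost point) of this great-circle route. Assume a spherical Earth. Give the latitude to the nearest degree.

The great circle lies in the plane with unit normal n̂ = (p₁ × p₂)/|p₁ × p₂|.
Here n̂_z ≈ -0.767; the vertex latitude is φ_max = arccos|n̂_z| ≈ 39.9°.
Check via Clairaut: cos φ_max = |cos φ₁| · sin C = cos(30.0°)·sin(62.4°) ≈ 0.767, again giving ≈ 39.9°.

≈ 40°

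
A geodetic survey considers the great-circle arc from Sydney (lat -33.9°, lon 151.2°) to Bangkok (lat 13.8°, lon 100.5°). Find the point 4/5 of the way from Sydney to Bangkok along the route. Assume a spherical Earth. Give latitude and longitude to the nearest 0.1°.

The haversine formula gives a central angle δ ≈ 1.184 rad (67.8°) between the endpoints.
Interpolate at f = 4/5 with slerp weights a = sin((1−f)δ)/sin δ ≈ 0.253, b = sin(fδ)/sin δ ≈ 0.876.
p = a·p₁ + b·p₂ ≈ (-0.339, 0.938, 0.068); φ = arcsin(p_z) ≈ 3.89°, λ = atan2(p_y, p_x) ≈ 109.88°.

≈ lat 3.9°, lon 109.9°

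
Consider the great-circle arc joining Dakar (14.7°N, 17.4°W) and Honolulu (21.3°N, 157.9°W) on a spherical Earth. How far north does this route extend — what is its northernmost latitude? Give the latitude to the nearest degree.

The great circle lies in the plane with unit normal n̂ = (p₁ × p₂)/|p₁ × p₂|.
Here n̂_z ≈ -0.719; the vertex latitude is φ_max = arccos|n̂_z| ≈ 44.1°.

≈ 44°N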